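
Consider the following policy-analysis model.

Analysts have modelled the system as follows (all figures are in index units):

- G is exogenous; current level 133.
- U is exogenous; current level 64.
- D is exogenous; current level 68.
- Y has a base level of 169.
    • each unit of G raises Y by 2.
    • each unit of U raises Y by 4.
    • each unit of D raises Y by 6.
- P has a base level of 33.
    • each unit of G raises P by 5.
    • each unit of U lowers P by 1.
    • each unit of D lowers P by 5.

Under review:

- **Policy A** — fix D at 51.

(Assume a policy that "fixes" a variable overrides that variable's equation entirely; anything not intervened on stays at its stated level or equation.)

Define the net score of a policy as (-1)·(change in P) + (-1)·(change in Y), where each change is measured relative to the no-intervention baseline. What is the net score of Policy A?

17

Baseline:
  G = 133
  U = 64
  D = 68
  Y = 169 + 2·133 + 4·64 + 6·68 = 1099
  P = 33 + 5·133 − 64 − 5·68 = 294
Policy A (D := 51):
  G = 133
  U = 64
  D = 51
  Y = 169 + 2·133 + 4·64 + 6·51 = 997
  P = 33 + 5·133 − 64 − 5·51 = 379
ΔP = 379 − 294 = 85; ΔY = 997 − 1099 = -102
Score = (-1)·85 + (-1)·(-102) = 17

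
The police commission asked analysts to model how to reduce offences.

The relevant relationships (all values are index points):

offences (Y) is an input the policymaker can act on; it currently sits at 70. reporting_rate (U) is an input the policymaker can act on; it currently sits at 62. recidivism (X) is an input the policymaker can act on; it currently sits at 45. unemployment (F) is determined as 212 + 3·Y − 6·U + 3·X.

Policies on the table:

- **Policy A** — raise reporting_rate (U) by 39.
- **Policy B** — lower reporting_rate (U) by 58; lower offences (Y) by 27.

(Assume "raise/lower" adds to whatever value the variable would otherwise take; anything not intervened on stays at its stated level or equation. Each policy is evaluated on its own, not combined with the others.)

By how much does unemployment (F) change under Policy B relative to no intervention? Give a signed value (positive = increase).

Baseline:
  Y = 70
  U = 62
  X = 45
  F = 212 + 3·70 − 6·62 + 3·45 = 185
Policy B (U − 58, Y − 27):
  Y = 70 − 27 = 43
  U = 62 − 58 = 4
  X = 45
  F = 212 + 3·43 − 6·4 + 3·45 = 452
Change in F: 452 − 185 = 267

267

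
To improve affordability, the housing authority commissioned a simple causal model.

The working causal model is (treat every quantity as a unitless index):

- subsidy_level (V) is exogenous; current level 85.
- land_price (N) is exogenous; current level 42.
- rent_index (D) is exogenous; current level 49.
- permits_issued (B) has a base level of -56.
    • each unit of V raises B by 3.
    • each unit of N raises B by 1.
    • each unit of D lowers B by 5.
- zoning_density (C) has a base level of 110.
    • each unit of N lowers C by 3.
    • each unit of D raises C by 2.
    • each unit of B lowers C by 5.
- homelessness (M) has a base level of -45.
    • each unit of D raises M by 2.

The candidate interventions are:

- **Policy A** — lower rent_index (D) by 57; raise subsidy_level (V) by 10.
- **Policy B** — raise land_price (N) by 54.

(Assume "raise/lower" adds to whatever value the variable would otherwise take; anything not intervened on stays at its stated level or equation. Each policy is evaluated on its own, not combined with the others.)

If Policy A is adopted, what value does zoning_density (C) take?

Policy A (D − 57, V + 10):
  V = 85 + 10 = 95
  N = 42
  D = 49 − 57 = -8
  B = -56 + 3·95 + 42 − 5·(-8) = 311
  C = 110 − 3·42 + 2·(-8) − 5·311 = -1587

-1587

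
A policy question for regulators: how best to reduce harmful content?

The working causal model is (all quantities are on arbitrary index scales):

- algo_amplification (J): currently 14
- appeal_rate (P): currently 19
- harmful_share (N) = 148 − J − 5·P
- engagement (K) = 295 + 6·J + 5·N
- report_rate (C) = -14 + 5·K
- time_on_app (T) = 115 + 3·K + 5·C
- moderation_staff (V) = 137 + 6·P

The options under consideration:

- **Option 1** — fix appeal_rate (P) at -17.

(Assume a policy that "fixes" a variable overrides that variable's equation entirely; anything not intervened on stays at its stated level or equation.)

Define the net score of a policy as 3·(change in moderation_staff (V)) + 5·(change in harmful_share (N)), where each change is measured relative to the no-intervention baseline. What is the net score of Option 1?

252

Baseline:
  J = 14
  P = 19
  N = 148 − 14 − 5·19 = 39
  V = 137 + 6·19 = 251
Option 1 (P := -17):
  J = 14
  P = -17
  N = 148 − 14 − 5·(-17) = 219
  V = 137 + 6·(-17) = 35
ΔV = 35 − 251 = -216; ΔN = 219 − 39 = 180
Score = 3·(-216) + 5·180 = 252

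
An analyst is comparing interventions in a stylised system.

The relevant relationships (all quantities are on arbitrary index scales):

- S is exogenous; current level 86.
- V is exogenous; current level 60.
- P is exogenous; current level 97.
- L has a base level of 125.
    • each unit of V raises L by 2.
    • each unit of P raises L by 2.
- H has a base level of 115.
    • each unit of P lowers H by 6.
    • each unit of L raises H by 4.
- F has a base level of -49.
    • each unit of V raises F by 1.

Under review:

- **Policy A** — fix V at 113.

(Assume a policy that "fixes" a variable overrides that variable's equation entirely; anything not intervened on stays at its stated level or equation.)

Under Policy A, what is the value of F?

64

Policy A (V := 113):
  V = 113
  F = -49 + 113 = 64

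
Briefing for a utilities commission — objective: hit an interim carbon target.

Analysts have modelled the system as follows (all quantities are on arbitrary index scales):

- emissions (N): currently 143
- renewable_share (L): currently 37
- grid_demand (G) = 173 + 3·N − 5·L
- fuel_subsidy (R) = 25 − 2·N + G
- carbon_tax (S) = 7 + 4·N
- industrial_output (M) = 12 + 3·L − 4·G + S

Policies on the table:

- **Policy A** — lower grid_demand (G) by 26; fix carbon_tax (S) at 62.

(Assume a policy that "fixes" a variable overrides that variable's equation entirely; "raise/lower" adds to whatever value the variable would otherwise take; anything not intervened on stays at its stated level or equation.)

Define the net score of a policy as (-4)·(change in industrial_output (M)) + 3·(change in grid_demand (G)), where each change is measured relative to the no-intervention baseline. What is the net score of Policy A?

Baseline:
  N = 143
  L = 37
  G = 173 + 3·143 − 5·37 = 417
  S = 7 + 4·143 = 579
  M = 12 + 3·37 − 4·417 + 579 = -966
Policy A (G − 26, S := 62):
  N = 143
  L = 37
  G = 173 + 3·143 − 5·37 (−26 from intervention) = 391
  S = 62
  M = 12 + 3·37 − 4·391 + 62 = -1379
ΔM = -1379 − (-966) = -413; ΔG = 391 − 417 = -26
Score = (-4)·(-413) + 3·(-26) = 1574

1574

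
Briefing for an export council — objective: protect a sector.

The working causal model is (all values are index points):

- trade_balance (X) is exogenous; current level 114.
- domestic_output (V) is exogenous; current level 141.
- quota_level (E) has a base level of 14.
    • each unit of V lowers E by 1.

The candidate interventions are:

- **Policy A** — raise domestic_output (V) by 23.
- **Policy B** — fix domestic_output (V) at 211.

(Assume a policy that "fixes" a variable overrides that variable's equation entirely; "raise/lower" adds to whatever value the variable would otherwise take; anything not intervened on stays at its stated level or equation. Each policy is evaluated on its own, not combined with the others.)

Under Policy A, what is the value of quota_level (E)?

-150

Policy A (V + 23):
  V = 141 + 23 = 164
  E = 14 − 164 = -150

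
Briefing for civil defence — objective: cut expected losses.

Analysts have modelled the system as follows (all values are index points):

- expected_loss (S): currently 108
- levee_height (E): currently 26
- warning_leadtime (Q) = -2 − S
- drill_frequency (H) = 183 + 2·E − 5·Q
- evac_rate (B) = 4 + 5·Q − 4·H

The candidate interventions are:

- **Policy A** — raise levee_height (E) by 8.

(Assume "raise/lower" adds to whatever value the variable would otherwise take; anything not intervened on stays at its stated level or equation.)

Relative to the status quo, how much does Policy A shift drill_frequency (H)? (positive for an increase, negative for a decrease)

16

Baseline:
  S = 108
  E = 26
  Q = -2 − 108 = -110
  H = 183 + 2·26 − 5·(-110) = 785
Policy A (E + 8):
  S = 108
  E = 26 + 8 = 34
  Q = -2 − 108 = -110
  H = 183 + 2·34 − 5·(-110) = 801
Change in H: 801 − 785 = 16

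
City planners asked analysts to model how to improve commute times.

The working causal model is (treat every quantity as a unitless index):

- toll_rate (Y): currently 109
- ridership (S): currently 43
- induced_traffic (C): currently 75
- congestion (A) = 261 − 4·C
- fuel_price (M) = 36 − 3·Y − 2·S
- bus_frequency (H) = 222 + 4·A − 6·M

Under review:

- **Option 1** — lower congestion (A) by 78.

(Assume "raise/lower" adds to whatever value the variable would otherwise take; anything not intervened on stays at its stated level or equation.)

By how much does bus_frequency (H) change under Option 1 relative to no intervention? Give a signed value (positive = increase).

Baseline:
  Y = 109
  S = 43
  C = 75
  A = 261 − 4·75 = -39
  M = 36 − 3·109 − 2·43 = -377
  H = 222 + 4·(-39) − 6·(-377) = 2328
Option 1 (A − 78):
  Y = 109
  S = 43
  C = 75
  A = 261 − 4·75 (−78 from intervention) = -117
  M = 36 − 3·109 − 2·43 = -377
  H = 222 + 4·(-117) − 6·(-377) = 2016
Change in H: 2016 − 2328 = -312

-312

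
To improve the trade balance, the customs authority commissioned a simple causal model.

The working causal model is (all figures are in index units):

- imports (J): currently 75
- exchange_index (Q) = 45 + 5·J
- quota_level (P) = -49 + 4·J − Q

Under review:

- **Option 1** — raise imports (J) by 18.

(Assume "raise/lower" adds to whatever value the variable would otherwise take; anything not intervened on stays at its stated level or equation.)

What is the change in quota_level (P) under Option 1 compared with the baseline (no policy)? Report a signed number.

-18

Baseline:
  J = 75
  Q = 45 + 5·75 = 420
  P = -49 + 4·75 − 420 = -169
Option 1 (J + 18):
  J = 75 + 18 = 93
  Q = 45 + 5·93 = 510
  P = -49 + 4·93 − 510 = -187
Change in P: -187 − (-169) = -18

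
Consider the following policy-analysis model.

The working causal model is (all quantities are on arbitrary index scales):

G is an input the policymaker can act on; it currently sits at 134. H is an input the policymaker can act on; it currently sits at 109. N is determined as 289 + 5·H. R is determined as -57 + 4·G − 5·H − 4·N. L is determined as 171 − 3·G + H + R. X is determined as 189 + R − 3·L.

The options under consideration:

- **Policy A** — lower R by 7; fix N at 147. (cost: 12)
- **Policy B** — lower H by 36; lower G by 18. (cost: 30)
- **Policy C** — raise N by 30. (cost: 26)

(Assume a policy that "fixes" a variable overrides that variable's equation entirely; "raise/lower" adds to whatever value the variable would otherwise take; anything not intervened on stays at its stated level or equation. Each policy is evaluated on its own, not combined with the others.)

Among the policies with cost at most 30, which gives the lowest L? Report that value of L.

-3644

Policy A (R − 7, N := 147):
  G = 134
  H = 109
  N = 147
  R = -57 + 4·134 − 5·109 − 4·147 (−7 from intervention) = -661
  L = 171 − 3·134 + 109 + (-661) = -783
Policy B (H − 36, G − 18):
  G = 134 − 18 = 116
  H = 109 − 36 = 73
  N = 289 + 5·73 = 654
  R = -57 + 4·116 − 5·73 − 4·654 = -2574
  L = 171 − 3·116 + 73 + (-2574) = -2678
Policy C (N + 30):
  G = 134
  H = 109
  N = 289 + 5·109 (+30 from intervention) = 864
  R = -57 + 4·134 − 5·109 − 4·864 = -3522
  L = 171 − 3·134 + 109 + (-3522) = -3644
Comparing — Policy A: L=-783, Policy B: L=-2678, Policy C: L=-3644. Lowest is -3644 (Policy C).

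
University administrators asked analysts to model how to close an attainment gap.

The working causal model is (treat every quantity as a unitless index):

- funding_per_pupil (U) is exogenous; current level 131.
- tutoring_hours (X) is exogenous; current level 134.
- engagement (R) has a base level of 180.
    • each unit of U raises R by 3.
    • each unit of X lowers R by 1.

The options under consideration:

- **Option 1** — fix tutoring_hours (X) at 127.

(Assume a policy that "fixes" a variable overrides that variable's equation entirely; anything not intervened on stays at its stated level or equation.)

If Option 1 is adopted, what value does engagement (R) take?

Option 1 (X := 127):
  U = 131
  X = 127
  R = 180 + 3·131 − 127 = 446

446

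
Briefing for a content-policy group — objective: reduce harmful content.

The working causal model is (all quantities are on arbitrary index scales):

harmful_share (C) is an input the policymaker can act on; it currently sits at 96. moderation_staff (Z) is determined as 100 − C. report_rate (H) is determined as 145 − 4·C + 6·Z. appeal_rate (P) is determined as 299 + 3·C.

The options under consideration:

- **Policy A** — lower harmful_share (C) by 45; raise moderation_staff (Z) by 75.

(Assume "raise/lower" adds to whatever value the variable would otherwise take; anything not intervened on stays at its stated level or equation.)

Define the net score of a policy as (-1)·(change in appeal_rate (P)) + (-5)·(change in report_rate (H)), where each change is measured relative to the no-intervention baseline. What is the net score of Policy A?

Baseline:
  C = 96
  Z = 100 − 96 = 4
  H = 145 − 4·96 + 6·4 = -215
  P = 299 + 3·96 = 587
Policy A (C − 45, Z + 75):
  C = 96 − 45 = 51
  Z = 100 − 51 (+75 from intervention) = 124
  H = 145 − 4·51 + 6·124 = 685
  P = 299 + 3·51 = 452
ΔP = 452 − 587 = -135; ΔH = 685 − (-215) = 900
Score = (-1)·(-135) + (-5)·900 = -4365

-4365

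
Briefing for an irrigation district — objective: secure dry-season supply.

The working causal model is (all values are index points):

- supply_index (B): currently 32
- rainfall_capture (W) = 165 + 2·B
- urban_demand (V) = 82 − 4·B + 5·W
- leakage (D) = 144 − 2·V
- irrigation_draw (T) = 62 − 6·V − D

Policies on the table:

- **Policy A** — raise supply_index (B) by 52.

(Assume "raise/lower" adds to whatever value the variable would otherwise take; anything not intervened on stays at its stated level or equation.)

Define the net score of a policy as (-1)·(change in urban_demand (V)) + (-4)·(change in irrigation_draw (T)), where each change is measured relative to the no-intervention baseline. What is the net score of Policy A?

Baseline:
  B = 32
  W = 165 + 2·32 = 229
  V = 82 − 4·32 + 5·229 = 1099
  D = 144 − 2·1099 = -2054
  T = 62 − 6·1099 − (-2054) = -4478
Policy A (B + 52):
  B = 32 + 52 = 84
  W = 165 + 2·84 = 333
  V = 82 − 4·84 + 5·333 = 1411
  D = 144 − 2·1411 = -2678
  T = 62 − 6·1411 − (-2678) = -5726
ΔV = 1411 − 1099 = 312; ΔT = -5726 − (-4478) = -1248
Score = (-1)·312 + (-4)·(-1248) = 4680

4680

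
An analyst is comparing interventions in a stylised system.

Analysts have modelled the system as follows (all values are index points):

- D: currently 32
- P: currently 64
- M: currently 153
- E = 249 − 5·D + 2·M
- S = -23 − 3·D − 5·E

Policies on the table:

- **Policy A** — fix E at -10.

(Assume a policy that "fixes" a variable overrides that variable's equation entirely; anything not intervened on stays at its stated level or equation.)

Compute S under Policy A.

Policy A (E := -10):
  D = 32
  M = 153
  E = -10
  S = -23 − 3·32 − 5·(-10) = -69

-69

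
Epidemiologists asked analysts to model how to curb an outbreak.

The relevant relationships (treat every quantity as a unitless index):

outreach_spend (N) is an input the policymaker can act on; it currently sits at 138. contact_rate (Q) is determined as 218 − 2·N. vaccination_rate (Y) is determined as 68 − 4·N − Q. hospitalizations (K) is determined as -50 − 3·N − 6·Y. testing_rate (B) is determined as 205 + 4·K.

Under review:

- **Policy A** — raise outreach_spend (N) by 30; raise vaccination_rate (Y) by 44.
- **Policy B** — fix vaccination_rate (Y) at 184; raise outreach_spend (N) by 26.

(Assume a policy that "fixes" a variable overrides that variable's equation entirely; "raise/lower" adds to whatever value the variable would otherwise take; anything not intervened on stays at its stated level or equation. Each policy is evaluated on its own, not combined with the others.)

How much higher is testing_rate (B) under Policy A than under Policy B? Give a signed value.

14976

Policy A (N + 30, Y + 44):
  N = 138 + 30 = 168
  Q = 218 − 2·168 = -118
  Y = 68 − 4·168 − (-118) (+44 from intervention) = -442
  K = -50 − 3·168 − 6·(-442) = 2098
  B = 205 + 4·2098 = 8597
Policy B (Y := 184, N + 26):
  N = 138 + 26 = 164
  Q = 218 − 2·164 = -110
  Y = 184
  K = -50 − 3·164 − 6·184 = -1646
  B = 205 + 4·(-1646) = -6379
B: 8597 − (-6379) = 14976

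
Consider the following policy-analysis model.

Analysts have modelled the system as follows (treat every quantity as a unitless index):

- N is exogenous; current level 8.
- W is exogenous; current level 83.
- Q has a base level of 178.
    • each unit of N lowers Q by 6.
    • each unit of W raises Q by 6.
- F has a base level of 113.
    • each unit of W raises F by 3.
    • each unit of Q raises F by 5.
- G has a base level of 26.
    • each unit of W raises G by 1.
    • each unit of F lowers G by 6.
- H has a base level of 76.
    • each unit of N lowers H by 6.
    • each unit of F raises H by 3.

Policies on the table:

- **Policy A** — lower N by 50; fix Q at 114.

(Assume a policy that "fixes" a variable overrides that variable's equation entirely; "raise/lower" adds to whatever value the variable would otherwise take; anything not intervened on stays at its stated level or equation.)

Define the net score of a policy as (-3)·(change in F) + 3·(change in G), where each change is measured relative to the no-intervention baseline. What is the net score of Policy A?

53970

Baseline:
  N = 8
  W = 83
  Q = 178 − 6·8 + 6·83 = 628
  F = 113 + 3·83 + 5·628 = 3502
  G = 26 + 83 − 6·3502 = -20903
Policy A (N − 50, Q := 114):
  N = 8 − 50 = -42
  W = 83
  Q = 114
  F = 113 + 3·83 + 5·114 = 932
  G = 26 + 83 − 6·932 = -5483
ΔF = 932 − 3502 = -2570; ΔG = -5483 − (-20903) = 15420
Score = (-3)·(-2570) + 3·15420 = 53970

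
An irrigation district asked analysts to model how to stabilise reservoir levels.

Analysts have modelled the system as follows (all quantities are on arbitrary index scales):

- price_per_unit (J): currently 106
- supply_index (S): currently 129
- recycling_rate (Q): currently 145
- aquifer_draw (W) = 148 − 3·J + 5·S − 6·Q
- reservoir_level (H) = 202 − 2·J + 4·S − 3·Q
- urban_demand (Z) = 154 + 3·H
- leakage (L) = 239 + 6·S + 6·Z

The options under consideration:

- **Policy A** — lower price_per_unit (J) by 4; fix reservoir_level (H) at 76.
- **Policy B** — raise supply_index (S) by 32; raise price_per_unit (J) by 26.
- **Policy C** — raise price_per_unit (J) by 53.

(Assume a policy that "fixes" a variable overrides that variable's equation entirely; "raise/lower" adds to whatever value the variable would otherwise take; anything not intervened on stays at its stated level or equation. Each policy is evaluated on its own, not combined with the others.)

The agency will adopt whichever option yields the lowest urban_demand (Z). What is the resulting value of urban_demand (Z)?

49

Policy A (J − 4, H := 76):
  J = 106 − 4 = 102
  S = 129
  Q = 145
  H = 76
  Z = 154 + 3·76 = 382
Policy B (S + 32, J + 26):
  J = 106 + 26 = 132
  S = 129 + 32 = 161
  Q = 145
  H = 202 − 2·132 + 4·161 − 3·145 = 147
  Z = 154 + 3·147 = 595
Policy C (J + 53):
  J = 106 + 53 = 159
  S = 129
  Q = 145
  H = 202 − 2·159 + 4·129 − 3·145 = -35
  Z = 154 + 3·(-35) = 49
Comparing — Policy A: Z=382, Policy B: Z=595, Policy C: Z=49. Lowest is 49 (Policy C).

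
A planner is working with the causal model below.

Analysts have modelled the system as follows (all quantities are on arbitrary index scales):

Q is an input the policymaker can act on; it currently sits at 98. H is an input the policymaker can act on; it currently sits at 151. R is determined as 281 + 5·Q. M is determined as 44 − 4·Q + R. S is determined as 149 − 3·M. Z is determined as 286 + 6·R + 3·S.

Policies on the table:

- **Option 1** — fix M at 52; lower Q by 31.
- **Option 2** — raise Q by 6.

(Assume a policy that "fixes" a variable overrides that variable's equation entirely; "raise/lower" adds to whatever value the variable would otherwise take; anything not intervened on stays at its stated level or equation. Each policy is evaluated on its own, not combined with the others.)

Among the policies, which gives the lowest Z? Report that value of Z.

Option 1 (M := 52, Q − 31):
  Q = 98 − 31 = 67
  R = 281 + 5·67 = 616
  M = 52
  S = 149 − 3·52 = -7
  Z = 286 + 6·616 + 3·(-7) = 3961
Option 2 (Q + 6):
  Q = 98 + 6 = 104
  R = 281 + 5·104 = 801
  M = 44 − 4·104 + 801 = 429
  S = 149 − 3·429 = -1138
  Z = 286 + 6·801 + 3·(-1138) = 1678
Comparing — Option 1: Z=3961, Option 2: Z=1678. Lowest is 1678 (Option 2).

1678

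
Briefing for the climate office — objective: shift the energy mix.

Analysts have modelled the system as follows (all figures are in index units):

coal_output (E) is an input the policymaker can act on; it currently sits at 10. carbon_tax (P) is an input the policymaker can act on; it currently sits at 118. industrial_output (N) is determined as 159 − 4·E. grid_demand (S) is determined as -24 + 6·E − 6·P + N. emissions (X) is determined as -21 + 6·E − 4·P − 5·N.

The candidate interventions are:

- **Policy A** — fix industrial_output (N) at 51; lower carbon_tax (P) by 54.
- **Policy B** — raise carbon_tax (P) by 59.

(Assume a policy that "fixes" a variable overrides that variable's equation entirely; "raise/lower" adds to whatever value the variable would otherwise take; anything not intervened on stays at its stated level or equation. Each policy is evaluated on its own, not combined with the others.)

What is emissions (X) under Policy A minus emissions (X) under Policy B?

Policy A (N := 51, P − 54):
  E = 10
  P = 118 − 54 = 64
  N = 51
  X = -21 + 6·10 − 4·64 − 5·51 = -472
Policy B (P + 59):
  E = 10
  P = 118 + 59 = 177
  N = 159 − 4·10 = 119
  X = -21 + 6·10 − 4·177 − 5·119 = -1264
X: -472 − (-1264) = 792

792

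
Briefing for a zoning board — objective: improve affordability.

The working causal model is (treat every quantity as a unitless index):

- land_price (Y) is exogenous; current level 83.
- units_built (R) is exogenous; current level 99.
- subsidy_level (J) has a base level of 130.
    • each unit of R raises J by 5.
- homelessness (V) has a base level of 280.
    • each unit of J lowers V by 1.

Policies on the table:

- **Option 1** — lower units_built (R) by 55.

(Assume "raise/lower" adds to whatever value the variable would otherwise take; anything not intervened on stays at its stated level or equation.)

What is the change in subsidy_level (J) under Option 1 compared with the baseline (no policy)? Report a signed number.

Baseline:
  R = 99
  J = 130 + 5·99 = 625
Option 1 (R − 55):
  R = 99 − 55 = 44
  J = 130 + 5·44 = 350
Change in J: 350 − 625 = -275

-275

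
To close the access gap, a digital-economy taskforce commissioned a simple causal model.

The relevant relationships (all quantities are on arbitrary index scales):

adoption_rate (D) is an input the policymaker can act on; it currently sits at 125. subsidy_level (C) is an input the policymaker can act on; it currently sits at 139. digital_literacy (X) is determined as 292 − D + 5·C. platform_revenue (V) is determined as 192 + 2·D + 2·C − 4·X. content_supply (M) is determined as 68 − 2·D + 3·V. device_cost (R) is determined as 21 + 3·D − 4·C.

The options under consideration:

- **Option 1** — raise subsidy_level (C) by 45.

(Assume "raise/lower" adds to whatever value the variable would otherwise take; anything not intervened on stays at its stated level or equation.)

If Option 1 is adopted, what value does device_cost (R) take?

-340

Option 1 (C + 45):
  D = 125
  C = 139 + 45 = 184
  R = 21 + 3·125 − 4·184 = -340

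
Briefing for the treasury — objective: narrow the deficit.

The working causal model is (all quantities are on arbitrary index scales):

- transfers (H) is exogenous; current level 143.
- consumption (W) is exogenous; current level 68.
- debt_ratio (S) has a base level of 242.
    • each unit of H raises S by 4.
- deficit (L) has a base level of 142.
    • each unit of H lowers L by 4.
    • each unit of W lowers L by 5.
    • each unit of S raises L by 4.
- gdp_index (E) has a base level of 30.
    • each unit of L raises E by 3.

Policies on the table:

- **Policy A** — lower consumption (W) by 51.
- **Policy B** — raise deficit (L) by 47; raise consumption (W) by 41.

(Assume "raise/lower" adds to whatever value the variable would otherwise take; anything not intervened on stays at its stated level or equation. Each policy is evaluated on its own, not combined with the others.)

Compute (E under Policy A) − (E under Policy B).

1239

Policy A (W − 51):
  H = 143
  W = 68 − 51 = 17
  S = 242 + 4·143 = 814
  L = 142 − 4·143 − 5·17 + 4·814 = 2741
  E = 30 + 3·2741 = 8253
Policy B (L + 47, W + 41):
  H = 143
  W = 68 + 41 = 109
  S = 242 + 4·143 = 814
  L = 142 − 4·143 − 5·109 + 4·814 (+47 from intervention) = 2328
  E = 30 + 3·2328 = 7014
E: 8253 − 7014 = 1239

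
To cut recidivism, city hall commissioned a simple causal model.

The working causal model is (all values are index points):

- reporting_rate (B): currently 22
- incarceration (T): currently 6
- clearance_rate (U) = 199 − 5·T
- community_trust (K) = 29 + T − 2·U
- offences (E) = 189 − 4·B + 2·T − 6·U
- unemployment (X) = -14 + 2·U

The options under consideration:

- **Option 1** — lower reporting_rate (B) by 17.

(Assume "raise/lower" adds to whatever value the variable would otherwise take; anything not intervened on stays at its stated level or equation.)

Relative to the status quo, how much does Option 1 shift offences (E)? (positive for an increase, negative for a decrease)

Baseline:
  B = 22
  T = 6
  U = 199 − 5·6 = 169
  E = 189 − 4·22 + 2·6 − 6·169 = -901
Option 1 (B − 17):
  B = 22 − 17 = 5
  T = 6
  U = 199 − 5·6 = 169
  E = 189 − 4·5 + 2·6 − 6·169 = -833
Change in E: -833 − (-901) = 68

68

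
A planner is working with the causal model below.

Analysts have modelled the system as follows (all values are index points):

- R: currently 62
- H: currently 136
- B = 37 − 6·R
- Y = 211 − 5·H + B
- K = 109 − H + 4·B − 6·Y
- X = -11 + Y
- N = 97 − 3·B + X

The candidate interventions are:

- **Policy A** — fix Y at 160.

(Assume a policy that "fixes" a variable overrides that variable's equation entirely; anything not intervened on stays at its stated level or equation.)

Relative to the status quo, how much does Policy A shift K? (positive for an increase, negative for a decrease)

Baseline:
  R = 62
  H = 136
  B = 37 − 6·62 = -335
  Y = 211 − 5·136 + (-335) = -804
  K = 109 − 136 + 4·(-335) − 6·(-804) = 3457
Policy A (Y := 160):
  R = 62
  H = 136
  B = 37 − 6·62 = -335
  Y = 160
  K = 109 − 136 + 4·(-335) − 6·160 = -2327
Change in K: -2327 − 3457 = -5784

-5784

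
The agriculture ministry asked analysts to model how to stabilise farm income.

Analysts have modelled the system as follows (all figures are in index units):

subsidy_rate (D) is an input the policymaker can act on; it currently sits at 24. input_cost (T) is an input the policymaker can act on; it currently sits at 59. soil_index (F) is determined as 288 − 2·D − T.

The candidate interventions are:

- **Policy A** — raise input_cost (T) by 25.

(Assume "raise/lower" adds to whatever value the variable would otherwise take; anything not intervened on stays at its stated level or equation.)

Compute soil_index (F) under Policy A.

156

Policy A (T + 25):
  D = 24
  T = 59 + 25 = 84
  F = 288 − 2·24 − 84 = 156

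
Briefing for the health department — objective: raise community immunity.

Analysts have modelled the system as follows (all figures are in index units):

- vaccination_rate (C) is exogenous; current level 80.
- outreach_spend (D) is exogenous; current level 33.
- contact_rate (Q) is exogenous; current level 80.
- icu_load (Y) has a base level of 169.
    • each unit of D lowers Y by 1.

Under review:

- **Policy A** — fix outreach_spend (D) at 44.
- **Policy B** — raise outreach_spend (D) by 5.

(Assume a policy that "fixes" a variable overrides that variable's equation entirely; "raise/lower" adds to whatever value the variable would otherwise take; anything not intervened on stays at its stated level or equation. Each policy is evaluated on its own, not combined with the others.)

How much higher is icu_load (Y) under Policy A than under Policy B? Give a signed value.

-6

Policy A (D := 44):
  D = 44
  Y = 169 − 44 = 125
Policy B (D + 5):
  D = 33 + 5 = 38
  Y = 169 − 38 = 131
Y: 125 − 131 = -6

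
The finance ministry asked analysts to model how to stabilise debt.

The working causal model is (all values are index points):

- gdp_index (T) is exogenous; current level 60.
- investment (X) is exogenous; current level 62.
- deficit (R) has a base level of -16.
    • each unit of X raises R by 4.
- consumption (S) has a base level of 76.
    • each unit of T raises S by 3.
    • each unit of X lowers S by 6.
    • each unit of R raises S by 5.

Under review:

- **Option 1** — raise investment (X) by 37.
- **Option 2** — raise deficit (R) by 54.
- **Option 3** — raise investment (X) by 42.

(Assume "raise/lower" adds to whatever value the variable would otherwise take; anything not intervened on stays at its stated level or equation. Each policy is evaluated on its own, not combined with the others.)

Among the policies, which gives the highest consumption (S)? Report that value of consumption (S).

1632

Option 1 (X + 37):
  T = 60
  X = 62 + 37 = 99
  R = -16 + 4·99 = 380
  S = 76 + 3·60 − 6·99 + 5·380 = 1562
Option 2 (R + 54):
  T = 60
  X = 62
  R = -16 + 4·62 (+54 from intervention) = 286
  S = 76 + 3·60 − 6·62 + 5·286 = 1314
Option 3 (X + 42):
  T = 60
  X = 62 + 42 = 104
  R = -16 + 4·104 = 400
  S = 76 + 3·60 − 6·104 + 5·400 = 1632
Comparing — Option 1: S=1562, Option 2: S=1314, Option 3: S=1632. Highest is 1632 (Option 3).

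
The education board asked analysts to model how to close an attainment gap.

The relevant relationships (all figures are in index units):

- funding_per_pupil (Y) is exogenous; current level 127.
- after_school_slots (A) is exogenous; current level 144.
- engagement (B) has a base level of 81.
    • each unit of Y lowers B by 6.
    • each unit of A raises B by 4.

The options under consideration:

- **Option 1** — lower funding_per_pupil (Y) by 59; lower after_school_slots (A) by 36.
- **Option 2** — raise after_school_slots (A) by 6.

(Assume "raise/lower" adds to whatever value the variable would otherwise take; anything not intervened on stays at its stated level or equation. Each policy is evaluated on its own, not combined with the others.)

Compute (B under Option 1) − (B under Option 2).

Option 1 (Y − 59, A − 36):
  Y = 127 − 59 = 68
  A = 144 − 36 = 108
  B = 81 − 6·68 + 4·108 = 105
Option 2 (A + 6):
  Y = 127
  A = 144 + 6 = 150
  B = 81 − 6·127 + 4·150 = -81
B: 105 − (-81) = 186

186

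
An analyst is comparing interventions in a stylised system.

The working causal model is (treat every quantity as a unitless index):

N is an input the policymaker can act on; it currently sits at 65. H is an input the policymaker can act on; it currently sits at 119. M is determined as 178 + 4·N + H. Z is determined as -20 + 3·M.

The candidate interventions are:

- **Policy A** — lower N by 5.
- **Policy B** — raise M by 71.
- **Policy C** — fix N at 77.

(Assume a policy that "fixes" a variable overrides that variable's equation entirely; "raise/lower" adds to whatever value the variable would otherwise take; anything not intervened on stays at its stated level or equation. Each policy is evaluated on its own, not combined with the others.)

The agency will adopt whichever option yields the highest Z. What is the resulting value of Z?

Policy A (N − 5):
  N = 65 − 5 = 60
  H = 119
  M = 178 + 4·60 + 119 = 537
  Z = -20 + 3·537 = 1591
Policy B (M + 71):
  N = 65
  H = 119
  M = 178 + 4·65 + 119 (+71 from intervention) = 628
  Z = -20 + 3·628 = 1864
Policy C (N := 77):
  N = 77
  H = 119
  M = 178 + 4·77 + 119 = 605
  Z = -20 + 3·605 = 1795
Comparing — Policy A: Z=1591, Policy B: Z=1864, Policy C: Z=1795. Highest is 1864 (Policy B).

1864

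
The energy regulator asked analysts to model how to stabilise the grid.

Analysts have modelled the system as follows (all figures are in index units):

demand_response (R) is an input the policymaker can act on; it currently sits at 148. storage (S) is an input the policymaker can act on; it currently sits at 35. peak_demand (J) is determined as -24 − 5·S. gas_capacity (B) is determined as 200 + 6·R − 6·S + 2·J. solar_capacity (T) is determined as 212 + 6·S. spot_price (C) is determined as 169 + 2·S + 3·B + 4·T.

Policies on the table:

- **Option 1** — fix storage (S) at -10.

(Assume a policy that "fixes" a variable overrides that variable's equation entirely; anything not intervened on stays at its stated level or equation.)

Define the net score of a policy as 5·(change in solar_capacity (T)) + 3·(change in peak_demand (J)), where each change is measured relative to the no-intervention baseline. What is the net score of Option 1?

Baseline:
  S = 35
  J = -24 − 5·35 = -199
  T = 212 + 6·35 = 422
Option 1 (S := -10):
  S = -10
  J = -24 − 5·(-10) = 26
  T = 212 + 6·(-10) = 152
ΔT = 152 − 422 = -270; ΔJ = 26 − (-199) = 225
Score = 5·(-270) + 3·225 = -675

-675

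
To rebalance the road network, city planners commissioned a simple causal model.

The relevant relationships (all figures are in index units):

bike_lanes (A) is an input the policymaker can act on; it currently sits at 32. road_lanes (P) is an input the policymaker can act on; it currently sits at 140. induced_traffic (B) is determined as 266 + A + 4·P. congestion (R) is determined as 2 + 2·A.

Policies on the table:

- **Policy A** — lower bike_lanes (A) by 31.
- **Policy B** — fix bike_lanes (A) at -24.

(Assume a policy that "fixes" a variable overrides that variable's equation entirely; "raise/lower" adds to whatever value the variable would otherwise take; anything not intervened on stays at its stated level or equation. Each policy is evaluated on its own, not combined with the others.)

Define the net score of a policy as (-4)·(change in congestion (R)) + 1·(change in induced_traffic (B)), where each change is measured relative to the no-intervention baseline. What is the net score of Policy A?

Baseline:
  A = 32
  P = 140
  B = 266 + 32 + 4·140 = 858
  R = 2 + 2·32 = 66
Policy A (A − 31):
  A = 32 − 31 = 1
  P = 140
  B = 266 + 1 + 4·140 = 827
  R = 2 + 2·1 = 4
ΔR = 4 − 66 = -62; ΔB = 827 − 858 = -31
Score = (-4)·(-62) + 1·(-31) = 217

217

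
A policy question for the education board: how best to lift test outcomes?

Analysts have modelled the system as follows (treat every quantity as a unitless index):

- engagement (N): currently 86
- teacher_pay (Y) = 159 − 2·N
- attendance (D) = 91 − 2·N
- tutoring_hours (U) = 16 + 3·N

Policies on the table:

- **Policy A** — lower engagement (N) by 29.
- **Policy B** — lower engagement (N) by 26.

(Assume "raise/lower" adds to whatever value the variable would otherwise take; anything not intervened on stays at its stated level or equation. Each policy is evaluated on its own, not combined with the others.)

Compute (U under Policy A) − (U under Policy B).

Policy A (N − 29):
  N = 86 − 29 = 57
  U = 16 + 3·57 = 187
Policy B (N − 26):
  N = 86 − 26 = 60
  U = 16 + 3·60 = 196
U: 187 − 196 = -9

-9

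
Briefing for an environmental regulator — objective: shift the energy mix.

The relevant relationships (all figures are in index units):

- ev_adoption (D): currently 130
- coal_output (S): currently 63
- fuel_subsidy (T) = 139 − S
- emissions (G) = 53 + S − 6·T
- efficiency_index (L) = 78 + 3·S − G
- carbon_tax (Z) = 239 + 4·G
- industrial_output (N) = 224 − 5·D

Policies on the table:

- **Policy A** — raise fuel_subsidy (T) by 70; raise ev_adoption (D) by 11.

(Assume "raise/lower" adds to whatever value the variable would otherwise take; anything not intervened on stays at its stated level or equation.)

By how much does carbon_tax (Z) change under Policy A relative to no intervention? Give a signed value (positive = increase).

Baseline:
  S = 63
  T = 139 − 63 = 76
  G = 53 + 63 − 6·76 = -340
  Z = 239 + 4·(-340) = -1121
Policy A (T + 70, D + 11):
  S = 63
  T = 139 − 63 (+70 from intervention) = 146
  G = 53 + 63 − 6·146 = -760
  Z = 239 + 4·(-760) = -2801
Change in Z: -2801 − (-1121) = -1680

-1680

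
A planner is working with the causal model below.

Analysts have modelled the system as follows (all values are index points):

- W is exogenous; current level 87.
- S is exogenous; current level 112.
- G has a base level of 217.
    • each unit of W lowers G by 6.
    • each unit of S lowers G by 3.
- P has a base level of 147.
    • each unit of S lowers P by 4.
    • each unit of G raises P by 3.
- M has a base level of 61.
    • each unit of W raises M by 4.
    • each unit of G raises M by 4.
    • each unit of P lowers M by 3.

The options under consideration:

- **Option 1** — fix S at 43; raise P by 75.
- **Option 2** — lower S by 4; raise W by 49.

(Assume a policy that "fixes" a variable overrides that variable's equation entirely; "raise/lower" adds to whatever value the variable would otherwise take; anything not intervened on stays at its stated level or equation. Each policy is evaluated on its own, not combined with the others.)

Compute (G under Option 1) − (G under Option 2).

489

Option 1 (S := 43, P + 75):
  W = 87
  S = 43
  G = 217 − 6·87 − 3·43 = -434
Option 2 (S − 4, W + 49):
  W = 87 + 49 = 136
  S = 112 − 4 = 108
  G = 217 − 6·136 − 3·108 = -923
G: -434 − (-923) = 489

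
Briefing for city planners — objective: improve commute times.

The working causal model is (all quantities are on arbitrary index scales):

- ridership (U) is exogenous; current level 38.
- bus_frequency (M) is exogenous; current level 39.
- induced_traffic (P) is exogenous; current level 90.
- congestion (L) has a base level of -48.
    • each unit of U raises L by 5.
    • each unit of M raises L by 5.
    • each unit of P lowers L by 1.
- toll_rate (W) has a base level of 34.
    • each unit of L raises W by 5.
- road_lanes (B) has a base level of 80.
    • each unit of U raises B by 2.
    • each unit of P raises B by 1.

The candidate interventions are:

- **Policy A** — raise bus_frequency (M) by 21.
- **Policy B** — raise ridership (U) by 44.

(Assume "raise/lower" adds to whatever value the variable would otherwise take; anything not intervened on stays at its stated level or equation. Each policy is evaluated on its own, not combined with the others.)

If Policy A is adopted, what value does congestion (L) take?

Policy A (M + 21):
  U = 38
  M = 39 + 21 = 60
  P = 90
  L = -48 + 5·38 + 5·60 − 90 = 352

352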